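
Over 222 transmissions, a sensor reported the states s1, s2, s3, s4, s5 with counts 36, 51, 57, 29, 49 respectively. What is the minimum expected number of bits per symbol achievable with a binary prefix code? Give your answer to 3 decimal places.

2.293 bits/symbol

Probabilities are the counts divided by 222.
Repeatedly combine the two least-probable nodes; the expected code length is the sum of the merged weights.
merge 29/222 + 6/37 → 65/222
merge 49/222 + 17/74 → 50/111
merge 19/74 + 65/222 → 61/111
merge 50/111 + 61/111 → 1
L = 65/222 + 50/111 + 61/111 + 1 = 509/222 ≈ 2.293 bits/symbol.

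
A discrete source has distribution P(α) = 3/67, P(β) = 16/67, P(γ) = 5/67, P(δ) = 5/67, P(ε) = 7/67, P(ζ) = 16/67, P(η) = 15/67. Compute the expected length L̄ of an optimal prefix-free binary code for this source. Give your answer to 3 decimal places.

2.597 bits/symbol

Repeatedly combine the two least-probable nodes; the expected code length is the sum of the merged weights.
merge 3/67 + 5/67 → 8/67
merge 5/67 + 7/67 → 12/67
merge 8/67 + 12/67 → 20/67
merge 15/67 + 16/67 → 31/67
merge 16/67 + 20/67 → 36/67
merge 31/67 + 36/67 → 1
L = 8/67 + 12/67 + 20/67 + 31/67 + 36/67 + 1 = 174/67 ≈ 2.597 bits/symbol.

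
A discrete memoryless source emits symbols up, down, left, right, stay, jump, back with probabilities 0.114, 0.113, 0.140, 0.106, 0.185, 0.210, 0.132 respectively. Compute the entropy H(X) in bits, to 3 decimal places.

H = −Σ pᵢ log₂ pᵢ.
−0.114·log₂(0.114) = 0.3571
−0.113·log₂(0.113) = 0.3555
−0.140·log₂(0.140) = 0.3971
−0.106·log₂(0.106) = 0.3432
−0.185·log₂(0.185) = 0.4504
−0.210·log₂(0.210) = 0.4728
−0.132·log₂(0.132) = 0.3856
Sum ≈ 2.7617 → 2.762 bits.

2.762 bits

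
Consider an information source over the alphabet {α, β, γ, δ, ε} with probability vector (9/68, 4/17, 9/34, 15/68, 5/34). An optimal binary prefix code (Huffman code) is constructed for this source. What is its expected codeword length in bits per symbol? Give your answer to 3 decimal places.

Repeatedly combine the two least-probable nodes; the expected code length is the sum of the merged weights.
merge 9/68 + 5/34 → 19/68
merge 15/68 + 4/17 → 31/68
merge 9/34 + 19/68 → 37/68
merge 31/68 + 37/68 → 1
L = 19/68 + 31/68 + 37/68 + 1 = 155/68 ≈ 2.279 bits/symbol.

2.279 bits/symbol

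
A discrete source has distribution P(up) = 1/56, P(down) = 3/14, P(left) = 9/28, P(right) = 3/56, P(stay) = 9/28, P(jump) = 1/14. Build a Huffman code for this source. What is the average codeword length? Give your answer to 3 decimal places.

Repeatedly combine the two least-probable nodes; the expected code length is the sum of the merged weights.
merge 1/56 + 3/56 → 1/14
merge 1/14 + 1/14 → 1/7
merge 1/7 + 3/14 → 5/14
merge 9/28 + 9/28 → 9/14
merge 5/14 + 9/14 → 1
L = 1/14 + 1/7 + 5/14 + 9/14 + 1 = 31/14 ≈ 2.214 bits/symbol.

2.214 bits/symbol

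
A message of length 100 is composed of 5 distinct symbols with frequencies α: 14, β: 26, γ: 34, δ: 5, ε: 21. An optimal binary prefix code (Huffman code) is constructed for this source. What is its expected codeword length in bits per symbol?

2.19 bits/symbol

Probabilities are the counts divided by 100.
Repeatedly combine the two least-probable nodes; the expected code length is the sum of the merged weights.
merge 1/20 + 7/50 → 19/100
merge 19/100 + 21/100 → 2/5
merge 13/50 + 17/50 → 3/5
merge 2/5 + 3/5 → 1
L = 19/100 + 2/5 + 3/5 + 1 = 219/100 = 2.19 bits/symbol.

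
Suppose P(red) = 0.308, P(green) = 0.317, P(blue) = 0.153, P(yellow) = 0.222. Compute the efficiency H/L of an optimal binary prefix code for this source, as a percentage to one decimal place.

Entropy H = −Σ p log₂ p ≈ 1.9451 bits.
Huffman merges: 153/1000+111/500→3/8; 77/250+317/1000→5/8; 3/8+5/8→1. L = 2 ≈ 2.0000.
Efficiency = H/L = 1.9451/2.0000 = 97.3%.

97.3%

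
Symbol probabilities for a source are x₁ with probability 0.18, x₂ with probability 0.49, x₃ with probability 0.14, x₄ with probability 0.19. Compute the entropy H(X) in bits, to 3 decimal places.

H = −Σ pᵢ log₂ pᵢ.
−0.18·log₂(0.18) = 0.4453
−0.49·log₂(0.49) = 0.5043
−0.14·log₂(0.14) = 0.3971
−0.19·log₂(0.19) = 0.4552
Sum ≈ 1.8019 → 1.802 bits.

1.802 bits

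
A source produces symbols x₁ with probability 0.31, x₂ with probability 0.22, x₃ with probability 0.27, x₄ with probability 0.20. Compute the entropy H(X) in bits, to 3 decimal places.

1.979 bits

H = −Σ pᵢ log₂ pᵢ.
−0.31·log₂(0.31) = 0.5238
−0.22·log₂(0.22) = 0.4806
−0.27·log₂(0.27) = 0.5100
−0.20·log₂(0.20) = 0.4644
Sum ≈ 1.9788 → 1.979 bits.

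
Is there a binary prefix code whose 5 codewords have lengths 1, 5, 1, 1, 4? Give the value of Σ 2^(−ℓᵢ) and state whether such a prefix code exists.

With common denominator 2^5 = 32: Σ 2^(−ℓᵢ) = 16/32 + 1/32 + 16/32 + 16/32 + 2/32 = 51/32 = 1.59375.
Kraft's inequality requires Σ ≤ 1; here Σ = 1.59375 > 1, so no such prefix code exists.

1.59375; no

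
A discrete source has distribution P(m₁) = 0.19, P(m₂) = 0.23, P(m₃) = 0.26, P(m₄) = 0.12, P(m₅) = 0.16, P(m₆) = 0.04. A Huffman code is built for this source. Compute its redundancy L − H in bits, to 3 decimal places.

Entropy H = −Σ p log₂ p ≈ 2.4240 bits.
Huffman merges: 1/25+3/25→4/25; 4/25+4/25→8/25; 19/100+23/100→21/50; 13/50+8/25→29/50; 21/50+29/50→1. L = 62/25 ≈ 2.4800.
L − H = 2.4800 − 2.4240 = 0.056 bits.

0.056 bits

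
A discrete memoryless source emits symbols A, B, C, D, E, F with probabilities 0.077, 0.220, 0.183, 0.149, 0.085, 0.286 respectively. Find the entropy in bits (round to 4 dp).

2.4418 bits

H = −Σ pᵢ log₂ pᵢ.
−0.077·log₂(0.077) = 0.2848
−0.220·log₂(0.220) = 0.4806
−0.183·log₂(0.183) = 0.4484
−0.149·log₂(0.149) = 0.4092
−0.085·log₂(0.085) = 0.3023
−0.286·log₂(0.286) = 0.5165
Sum ≈ 2.4418 → 2.4418 bits.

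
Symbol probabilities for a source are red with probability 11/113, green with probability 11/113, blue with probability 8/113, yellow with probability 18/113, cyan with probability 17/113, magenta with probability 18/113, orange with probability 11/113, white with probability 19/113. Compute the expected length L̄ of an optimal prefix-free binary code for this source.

3 bits/symbol

Repeatedly combine the two least-probable nodes; the expected code length is the sum of the merged weights.
merge 8/113 + 11/113 → 19/113
merge 11/113 + 11/113 → 22/113
merge 17/113 + 18/113 → 35/113
merge 18/113 + 19/113 → 37/113
merge 19/113 + 22/113 → 41/113
merge 35/113 + 37/113 → 72/113
merge 41/113 + 72/113 → 1
L = 19/113 + 22/113 + 35/113 + 37/113 + 41/113 + 72/113 + 1 = 3 bits/symbol.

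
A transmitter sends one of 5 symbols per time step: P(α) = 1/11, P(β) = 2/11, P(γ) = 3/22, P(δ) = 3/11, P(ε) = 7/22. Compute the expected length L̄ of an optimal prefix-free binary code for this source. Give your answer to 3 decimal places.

2.227 bits/symbol

Repeatedly combine the two least-probable nodes; the expected code length is the sum of the merged weights.
merge 1/11 + 3/22 → 5/22
merge 2/11 + 5/22 → 9/22
merge 3/11 + 7/22 → 13/22
merge 9/22 + 13/22 → 1
L = 5/22 + 9/22 + 13/22 + 1 = 49/22 ≈ 2.227 bits/symbol.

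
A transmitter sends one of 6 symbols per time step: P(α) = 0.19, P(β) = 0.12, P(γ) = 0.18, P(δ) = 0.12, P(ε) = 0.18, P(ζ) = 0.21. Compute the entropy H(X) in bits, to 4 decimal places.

2.5528 bits

H = −Σ pᵢ log₂ pᵢ.
−0.19·log₂(0.19) = 0.4552
−0.12·log₂(0.12) = 0.3671
−0.18·log₂(0.18) = 0.4453
−0.12·log₂(0.12) = 0.3671
−0.18·log₂(0.18) = 0.4453
−0.21·log₂(0.21) = 0.4728
Sum ≈ 2.5528 → 2.5528 bits.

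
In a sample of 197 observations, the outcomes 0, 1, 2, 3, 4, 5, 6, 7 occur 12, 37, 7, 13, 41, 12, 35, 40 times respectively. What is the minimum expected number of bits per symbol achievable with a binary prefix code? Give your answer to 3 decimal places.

2.812 bits/symbol

Probabilities are the counts divided by 197.
Repeatedly combine the two least-probable nodes; the expected code length is the sum of the merged weights.
merge 7/197 + 12/197 → 19/197
merge 12/197 + 13/197 → 25/197
merge 19/197 + 25/197 → 44/197
merge 35/197 + 37/197 → 72/197
merge 40/197 + 41/197 → 81/197
merge 44/197 + 72/197 → 116/197
merge 81/197 + 116/197 → 1
L = 19/197 + 25/197 + 44/197 + 72/197 + 81/197 + 116/197 + 1 = 554/197 ≈ 2.812 bits/symbol.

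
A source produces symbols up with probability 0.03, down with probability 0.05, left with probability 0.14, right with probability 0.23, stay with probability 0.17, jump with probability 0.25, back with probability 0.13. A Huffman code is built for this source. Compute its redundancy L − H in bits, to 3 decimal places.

Entropy H = −Σ p log₂ p ≈ 2.5699 bits.
Huffman merges: 3/100+1/20→2/25; 2/25+13/100→21/100; 7/50+17/100→31/100; 21/100+23/100→11/25; 1/4+31/100→14/25; 11/25+14/25→1. L = 13/5 ≈ 2.6000.
L − H = 2.6000 − 2.5699 = 0.030 bits.

0.030 bits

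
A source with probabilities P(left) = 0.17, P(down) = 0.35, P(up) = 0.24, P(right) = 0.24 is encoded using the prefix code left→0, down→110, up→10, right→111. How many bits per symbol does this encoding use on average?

L̄ = Σ pᵢ·ℓᵢ = 0.17·1 + 0.35·3 + 0.24·2 + 0.24·3 = 2.42 bits/symbol.

2.42 bits/symbol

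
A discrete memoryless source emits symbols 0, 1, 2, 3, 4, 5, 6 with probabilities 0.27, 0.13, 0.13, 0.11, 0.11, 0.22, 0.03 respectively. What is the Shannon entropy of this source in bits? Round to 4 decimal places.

H = −Σ pᵢ log₂ pᵢ.
−0.27·log₂(0.27) = 0.5100
−0.13·log₂(0.13) = 0.3826
−0.13·log₂(0.13) = 0.3826
−0.11·log₂(0.11) = 0.3503
−0.11·log₂(0.11) = 0.3503
−0.22·log₂(0.22) = 0.4806
−0.03·log₂(0.03) = 0.1518
Sum ≈ 2.6082 → 2.6082 bits.

2.6082 bits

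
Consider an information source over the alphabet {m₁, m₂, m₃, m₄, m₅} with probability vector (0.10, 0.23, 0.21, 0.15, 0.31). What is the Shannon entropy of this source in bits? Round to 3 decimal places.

2.227 bits

H = −Σ pᵢ log₂ pᵢ.
−0.10·log₂(0.10) = 0.3322
−0.23·log₂(0.23) = 0.4877
−0.21·log₂(0.21) = 0.4728
−0.15·log₂(0.15) = 0.4105
−0.31·log₂(0.31) = 0.5238
Sum ≈ 2.2270 → 2.227 bits.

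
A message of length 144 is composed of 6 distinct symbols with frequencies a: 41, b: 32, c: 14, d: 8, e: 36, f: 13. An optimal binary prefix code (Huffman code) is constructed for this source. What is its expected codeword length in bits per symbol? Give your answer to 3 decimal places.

Probabilities are the counts divided by 144.
Repeatedly combine the two least-probable nodes; the expected code length is the sum of the merged weights.
merge 1/18 + 13/144 → 7/48
merge 7/72 + 7/48 → 35/144
merge 2/9 + 35/144 → 67/144
merge 1/4 + 41/144 → 77/144
merge 67/144 + 77/144 → 1
L = 7/48 + 35/144 + 67/144 + 77/144 + 1 = 43/18 ≈ 2.389 bits/symbol.

2.389 bits/symbol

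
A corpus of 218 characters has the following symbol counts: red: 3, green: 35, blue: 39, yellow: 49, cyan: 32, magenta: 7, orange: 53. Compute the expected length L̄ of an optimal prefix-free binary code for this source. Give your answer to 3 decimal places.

2.578 bits/symbol

Probabilities are the counts divided by 218.
Repeatedly combine the two least-probable nodes; the expected code length is the sum of the merged weights.
merge 3/218 + 7/218 → 5/109
merge 5/109 + 16/109 → 21/109
merge 35/218 + 39/218 → 37/109
merge 21/109 + 49/218 → 91/218
merge 53/218 + 37/109 → 127/218
merge 91/218 + 127/218 → 1
L = 5/109 + 21/109 + 37/109 + 91/218 + 127/218 + 1 = 281/109 ≈ 2.578 bits/symbol.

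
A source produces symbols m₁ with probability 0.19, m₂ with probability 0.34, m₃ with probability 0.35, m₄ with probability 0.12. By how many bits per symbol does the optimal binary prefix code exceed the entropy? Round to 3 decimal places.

Entropy H = −Σ p log₂ p ≈ 1.8816 bits.
Huffman merges: 3/25+19/100→31/100; 31/100+17/50→13/20; 7/20+13/20→1. L = 49/25 ≈ 1.9600.
L − H = 1.9600 − 1.8816 = 0.078 bits.

0.078 bits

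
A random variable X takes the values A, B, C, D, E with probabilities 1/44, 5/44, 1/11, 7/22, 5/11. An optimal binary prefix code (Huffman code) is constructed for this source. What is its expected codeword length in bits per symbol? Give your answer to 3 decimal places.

1.886 bits/symbol

Repeatedly combine the two least-probable nodes; the expected code length is the sum of the merged weights.
merge 1/44 + 1/11 → 5/44
merge 5/44 + 5/44 → 5/22
merge 5/22 + 7/22 → 6/11
merge 5/11 + 6/11 → 1
L = 5/44 + 5/22 + 6/11 + 1 = 83/44 ≈ 1.886 bits/symbol.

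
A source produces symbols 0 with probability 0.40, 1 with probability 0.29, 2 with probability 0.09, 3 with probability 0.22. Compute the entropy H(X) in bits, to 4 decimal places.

1.8399 bits

H = −Σ pᵢ log₂ pᵢ.
−0.40·log₂(0.40) = 0.5288
−0.29·log₂(0.29) = 0.5179
−0.09·log₂(0.09) = 0.3127
−0.22·log₂(0.22) = 0.4806
Sum ≈ 1.8399 → 1.8399 bits.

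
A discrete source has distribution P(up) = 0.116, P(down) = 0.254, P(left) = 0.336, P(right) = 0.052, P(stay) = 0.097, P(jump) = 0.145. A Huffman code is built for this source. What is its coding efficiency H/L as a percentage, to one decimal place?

97.2%

Entropy H = −Σ p log₂ p ≈ 2.3436 bits.
Huffman merges: 13/250+97/1000→149/1000; 29/250+29/200→261/1000; 149/1000+127/500→403/1000; 261/1000+42/125→597/1000; 403/1000+597/1000→1. L = 241/100 ≈ 2.4100.
Efficiency = H/L = 2.3436/2.4100 = 97.2%.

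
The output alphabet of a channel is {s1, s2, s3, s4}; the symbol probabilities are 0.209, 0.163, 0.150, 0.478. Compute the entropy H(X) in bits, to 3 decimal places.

1.818 bits

H = −Σ pᵢ log₂ pᵢ.
−0.209·log₂(0.209) = 0.4720
−0.163·log₂(0.163) = 0.4266
−0.150·log₂(0.150) = 0.4105
−0.478·log₂(0.478) = 0.5090
Sum ≈ 1.8182 → 1.818 bits.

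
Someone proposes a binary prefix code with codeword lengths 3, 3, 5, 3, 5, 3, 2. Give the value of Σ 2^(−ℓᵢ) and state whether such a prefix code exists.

With common denominator 2^5 = 32: Σ 2^(−ℓᵢ) = 4/32 + 4/32 + 1/32 + 4/32 + 1/32 + 4/32 + 8/32 = 26/32 = 0.8125.
Kraft's inequality requires Σ ≤ 1; here Σ = 0.8125 ≤ 1, so such a prefix code exists.

0.8125; yes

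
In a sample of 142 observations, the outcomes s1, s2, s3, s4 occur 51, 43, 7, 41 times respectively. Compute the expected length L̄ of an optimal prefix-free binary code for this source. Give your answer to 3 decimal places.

Probabilities are the counts divided by 142.
Repeatedly combine the two least-probable nodes; the expected code length is the sum of the merged weights.
merge 7/142 + 41/142 → 24/71
merge 43/142 + 24/71 → 91/142
merge 51/142 + 91/142 → 1
L = 24/71 + 91/142 + 1 = 281/142 ≈ 1.979 bits/symbol.

1.979 bits/symbol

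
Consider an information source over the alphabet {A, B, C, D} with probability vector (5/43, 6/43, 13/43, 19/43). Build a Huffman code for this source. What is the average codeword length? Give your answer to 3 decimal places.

Repeatedly combine the two least-probable nodes; the expected code length is the sum of the merged weights.
merge 5/43 + 6/43 → 11/43
merge 11/43 + 13/43 → 24/43
merge 19/43 + 24/43 → 1
L = 11/43 + 24/43 + 1 = 78/43 ≈ 1.814 bits/symbol.

1.814 bits/symbol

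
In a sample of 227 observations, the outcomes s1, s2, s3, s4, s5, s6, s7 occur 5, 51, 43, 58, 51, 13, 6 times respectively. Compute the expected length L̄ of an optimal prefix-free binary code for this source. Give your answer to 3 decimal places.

2.449 bits/symbol

Probabilities are the counts divided by 227.
Repeatedly combine the two least-probable nodes; the expected code length is the sum of the merged weights.
merge 5/227 + 6/227 → 11/227
merge 11/227 + 13/227 → 24/227
merge 24/227 + 43/227 → 67/227
merge 51/227 + 51/227 → 102/227
merge 58/227 + 67/227 → 125/227
merge 102/227 + 125/227 → 1
L = 11/227 + 24/227 + 67/227 + 102/227 + 125/227 + 1 = 556/227 ≈ 2.449 bits/symbol.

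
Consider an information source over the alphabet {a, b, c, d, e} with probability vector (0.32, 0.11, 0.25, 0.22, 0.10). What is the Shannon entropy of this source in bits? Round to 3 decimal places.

H = −Σ pᵢ log₂ pᵢ.
−0.32·log₂(0.32) = 0.5260
−0.11·log₂(0.11) = 0.3503
−0.25·log₂(0.25) = 0.5000
−0.22·log₂(0.22) = 0.4806
−0.10·log₂(0.10) = 0.3322
Sum ≈ 2.1891 → 2.189 bits.

2.189 bits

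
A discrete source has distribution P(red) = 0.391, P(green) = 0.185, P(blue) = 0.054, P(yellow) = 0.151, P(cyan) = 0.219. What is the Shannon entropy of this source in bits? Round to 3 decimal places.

H = −Σ pᵢ log₂ pᵢ.
−0.391·log₂(0.391) = 0.5297
−0.185·log₂(0.185) = 0.4504
−0.054·log₂(0.054) = 0.2274
−0.151·log₂(0.151) = 0.4118
−0.219·log₂(0.219) = 0.4798
Sum ≈ 2.0991 → 2.099 bits.

2.099 bits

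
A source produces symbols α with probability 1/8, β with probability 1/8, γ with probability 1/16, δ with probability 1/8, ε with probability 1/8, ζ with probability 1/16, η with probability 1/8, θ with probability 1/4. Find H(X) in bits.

2.875 bits

Each probability is a power of 1/2, so log₂(1/p) is an integer.
H = Σ p·log₂(1/p) = 1/8·3 + 1/8·3 + 1/16·4 + 1/8·3 + 1/8·3 + 1/16·4 + 1/8·3 + 1/4·2 = 2.875 bits.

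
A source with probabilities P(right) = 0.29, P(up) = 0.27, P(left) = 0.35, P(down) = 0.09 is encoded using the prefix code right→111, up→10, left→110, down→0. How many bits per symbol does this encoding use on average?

L̄ = Σ pᵢ·ℓᵢ = 0.29·3 + 0.27·2 + 0.35·3 + 0.09·1 = 2.55 bits/symbol.

2.55 bits/symbol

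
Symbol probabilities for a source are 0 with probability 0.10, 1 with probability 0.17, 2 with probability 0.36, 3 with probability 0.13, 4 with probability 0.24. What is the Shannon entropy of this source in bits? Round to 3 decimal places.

2.174 bits

H = −Σ pᵢ log₂ pᵢ.
−0.10·log₂(0.10) = 0.3322
−0.17·log₂(0.17) = 0.4346
−0.36·log₂(0.36) = 0.5306
−0.13·log₂(0.13) = 0.3826
−0.24·log₂(0.24) = 0.4941
Sum ≈ 2.1742 → 2.174 bits.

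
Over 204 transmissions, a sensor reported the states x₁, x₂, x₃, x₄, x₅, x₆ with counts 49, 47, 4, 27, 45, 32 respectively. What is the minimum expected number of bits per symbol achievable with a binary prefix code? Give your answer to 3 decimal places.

2.461 bits/symbol

Probabilities are the counts divided by 204.
Repeatedly combine the two least-probable nodes; the expected code length is the sum of the merged weights.
merge 1/51 + 9/68 → 31/204
merge 31/204 + 8/51 → 21/68
merge 15/68 + 47/204 → 23/51
merge 49/204 + 21/68 → 28/51
merge 23/51 + 28/51 → 1
L = 31/204 + 21/68 + 23/51 + 28/51 + 1 = 251/102 ≈ 2.461 bits/symbol.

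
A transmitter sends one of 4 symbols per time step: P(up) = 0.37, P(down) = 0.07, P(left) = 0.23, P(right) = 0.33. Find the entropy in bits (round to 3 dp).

H = −Σ pᵢ log₂ pᵢ.
−0.37·log₂(0.37) = 0.5307
−0.07·log₂(0.07) = 0.2686
−0.23·log₂(0.23) = 0.4877
−0.33·log₂(0.33) = 0.5278
Sum ≈ 1.8148 → 1.815 bits.

1.815 bits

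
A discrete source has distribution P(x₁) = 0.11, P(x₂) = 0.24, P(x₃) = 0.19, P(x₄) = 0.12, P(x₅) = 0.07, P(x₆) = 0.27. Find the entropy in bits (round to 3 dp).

2.445 bits

H = −Σ pᵢ log₂ pᵢ.
−0.11·log₂(0.11) = 0.3503
−0.24·log₂(0.24) = 0.4941
−0.19·log₂(0.19) = 0.4552
−0.12·log₂(0.12) = 0.3671
−0.07·log₂(0.07) = 0.2686
−0.27·log₂(0.27) = 0.5100
Sum ≈ 2.4453 → 2.445 bits.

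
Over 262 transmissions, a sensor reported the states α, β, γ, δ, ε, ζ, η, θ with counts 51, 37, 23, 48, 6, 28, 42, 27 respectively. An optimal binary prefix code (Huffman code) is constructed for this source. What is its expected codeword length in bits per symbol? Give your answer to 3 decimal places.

2.916 bits/symbol

Probabilities are the counts divided by 262.
Repeatedly combine the two least-probable nodes; the expected code length is the sum of the merged weights.
merge 3/131 + 23/262 → 29/262
merge 27/262 + 14/131 → 55/262
merge 29/262 + 37/262 → 33/131
merge 21/131 + 24/131 → 45/131
merge 51/262 + 55/262 → 53/131
merge 33/131 + 45/131 → 78/131
merge 53/131 + 78/131 → 1
L = 29/262 + 55/262 + 33/131 + 45/131 + 53/131 + 78/131 + 1 = 382/131 ≈ 2.916 bits/symbol.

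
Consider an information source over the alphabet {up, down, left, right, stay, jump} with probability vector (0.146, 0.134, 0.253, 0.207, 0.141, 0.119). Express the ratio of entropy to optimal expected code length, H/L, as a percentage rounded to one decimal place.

Entropy H = −Σ p log₂ p ≈ 2.5298 bits.
Huffman merges: 119/1000+67/500→253/1000; 141/1000+73/500→287/1000; 207/1000+253/1000→23/50; 253/1000+287/1000→27/50; 23/50+27/50→1. L = 127/50 ≈ 2.5400.
Efficiency = H/L = 2.5298/2.5400 = 99.6%.

99.6%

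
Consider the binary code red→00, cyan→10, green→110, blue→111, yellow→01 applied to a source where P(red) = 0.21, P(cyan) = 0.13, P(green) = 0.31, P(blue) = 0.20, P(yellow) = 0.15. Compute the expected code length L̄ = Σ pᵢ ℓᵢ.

2.51 bits/symbol

L̄ = Σ pᵢ·ℓᵢ = 0.21·2 + 0.13·2 + 0.31·3 + 0.20·3 + 0.15·2 = 2.51 bits/symbol.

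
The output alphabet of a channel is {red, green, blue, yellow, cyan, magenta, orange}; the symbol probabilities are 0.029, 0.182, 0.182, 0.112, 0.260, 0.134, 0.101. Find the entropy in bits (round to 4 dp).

2.6245 bits

H = −Σ pᵢ log₂ pᵢ.
−0.029·log₂(0.029) = 0.1481
−0.182·log₂(0.182) = 0.4474
−0.182·log₂(0.182) = 0.4474
−0.112·log₂(0.112) = 0.3537
−0.260·log₂(0.260) = 0.5053
−0.134·log₂(0.134) = 0.3886
−0.101·log₂(0.101) = 0.3341
Sum ≈ 2.6245 → 2.6245 bits.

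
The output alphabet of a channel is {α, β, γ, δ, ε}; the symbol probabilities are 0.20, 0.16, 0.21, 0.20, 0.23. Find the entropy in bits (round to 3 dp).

2.312 bits

H = −Σ pᵢ log₂ pᵢ.
−0.20·log₂(0.20) = 0.4644
−0.16·log₂(0.16) = 0.4230
−0.21·log₂(0.21) = 0.4728
−0.20·log₂(0.20) = 0.4644
−0.23·log₂(0.23) = 0.4877
Sum ≈ 2.3123 → 2.312 bits.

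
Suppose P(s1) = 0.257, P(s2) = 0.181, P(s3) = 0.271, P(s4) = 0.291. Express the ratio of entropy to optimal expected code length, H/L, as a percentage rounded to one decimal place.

98.9%

Entropy H = −Σ p log₂ p ≈ 1.9788 bits.
Huffman merges: 181/1000+257/1000→219/500; 271/1000+291/1000→281/500; 219/500+281/500→1. L = 2 ≈ 2.0000.
Efficiency = H/L = 1.9788/2.0000 = 98.9%.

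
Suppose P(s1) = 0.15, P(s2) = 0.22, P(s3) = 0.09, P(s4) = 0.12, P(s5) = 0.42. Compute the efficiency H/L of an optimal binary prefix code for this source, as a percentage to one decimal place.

97.5%

Entropy H = −Σ p log₂ p ≈ 2.0965 bits.
Huffman merges: 9/100+3/25→21/100; 3/20+21/100→9/25; 11/50+9/25→29/50; 21/50+29/50→1. L = 43/20 ≈ 2.1500.
Efficiency = H/L = 2.0965/2.1500 = 97.5%.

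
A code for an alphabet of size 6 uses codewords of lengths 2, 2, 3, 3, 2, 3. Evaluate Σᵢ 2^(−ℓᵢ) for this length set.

With common denominator 2^3 = 8: Σ 2^(−ℓᵢ) = 2/8 + 2/8 + 1/8 + 1/8 + 2/8 + 1/8 = 9/8 = 1.125.

1.125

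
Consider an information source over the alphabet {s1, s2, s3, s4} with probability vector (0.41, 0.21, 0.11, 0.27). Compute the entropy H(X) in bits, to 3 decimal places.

1.861 bits

H = −Σ pᵢ log₂ pᵢ.
−0.41·log₂(0.41) = 0.5274
−0.21·log₂(0.21) = 0.4728
−0.11·log₂(0.11) = 0.3503
−0.27·log₂(0.27) = 0.5100
Sum ≈ 1.8605 → 1.861 bits.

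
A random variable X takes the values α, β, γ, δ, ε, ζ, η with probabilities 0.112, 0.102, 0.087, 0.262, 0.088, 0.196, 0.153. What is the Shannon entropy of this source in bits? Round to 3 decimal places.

H = −Σ pᵢ log₂ pᵢ.
−0.112·log₂(0.112) = 0.3537
−0.102·log₂(0.102) = 0.3359
−0.087·log₂(0.087) = 0.3065
−0.262·log₂(0.262) = 0.5063
−0.088·log₂(0.088) = 0.3086
−0.196·log₂(0.196) = 0.4608
−0.153·log₂(0.153) = 0.4144
Sum ≈ 2.6862 → 2.686 bits.

2.686 bits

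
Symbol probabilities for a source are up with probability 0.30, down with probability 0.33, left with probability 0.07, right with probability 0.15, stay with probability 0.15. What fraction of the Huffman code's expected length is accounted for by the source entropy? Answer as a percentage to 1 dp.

96.3%

Entropy H = −Σ p log₂ p ≈ 2.1386 bits.
Huffman merges: 7/100+3/20→11/50; 3/20+11/50→37/100; 3/10+33/100→63/100; 37/100+63/100→1. L = 111/50 ≈ 2.2200.
Efficiency = H/L = 2.1386/2.2200 = 96.3%.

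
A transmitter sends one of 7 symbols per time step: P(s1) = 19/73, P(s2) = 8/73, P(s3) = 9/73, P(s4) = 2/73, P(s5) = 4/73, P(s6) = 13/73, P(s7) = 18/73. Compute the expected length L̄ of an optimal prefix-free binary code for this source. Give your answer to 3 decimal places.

2.575 bits/symbol

Repeatedly combine the two least-probable nodes; the expected code length is the sum of the merged weights.
merge 2/73 + 4/73 → 6/73
merge 6/73 + 8/73 → 14/73
merge 9/73 + 13/73 → 22/73
merge 14/73 + 18/73 → 32/73
merge 19/73 + 22/73 → 41/73
merge 32/73 + 41/73 → 1
L = 6/73 + 14/73 + 22/73 + 32/73 + 41/73 + 1 = 188/73 ≈ 2.575 bits/symbol.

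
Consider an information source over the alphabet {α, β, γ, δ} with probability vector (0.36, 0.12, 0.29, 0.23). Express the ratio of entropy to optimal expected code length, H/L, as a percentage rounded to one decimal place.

95.6%

Entropy H = −Σ p log₂ p ≈ 1.9033 bits.
Huffman merges: 3/25+23/100→7/20; 29/100+7/20→16/25; 9/25+16/25→1. L = 199/100 ≈ 1.9900.
Efficiency = H/L = 1.9033/1.9900 = 95.6%.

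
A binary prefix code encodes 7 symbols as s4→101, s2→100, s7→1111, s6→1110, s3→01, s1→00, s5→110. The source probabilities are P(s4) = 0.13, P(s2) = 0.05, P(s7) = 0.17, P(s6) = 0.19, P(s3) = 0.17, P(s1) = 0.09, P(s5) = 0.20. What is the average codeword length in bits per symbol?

3.1 bits/symbol

L̄ = Σ pᵢ·ℓᵢ = 0.13·3 + 0.05·3 + 0.17·4 + 0.19·4 + 0.17·2 + 0.09·2 + 0.20·3 = 3.1 bits/symbol.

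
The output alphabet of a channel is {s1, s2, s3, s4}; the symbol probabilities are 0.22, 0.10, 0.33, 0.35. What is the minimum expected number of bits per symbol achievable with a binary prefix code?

1.97 bits/symbol

Repeatedly combine the two least-probable nodes; the expected code length is the sum of the merged weights.
merge 1/10 + 11/50 → 8/25
merge 8/25 + 33/100 → 13/20
merge 7/20 + 13/20 → 1
L = 8/25 + 13/20 + 1 = 197/100 = 1.97 bits/symbol.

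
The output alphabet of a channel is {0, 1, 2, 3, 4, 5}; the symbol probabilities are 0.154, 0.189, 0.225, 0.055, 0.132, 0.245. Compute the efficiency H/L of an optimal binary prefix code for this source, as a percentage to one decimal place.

97.6%

Entropy H = −Σ p log₂ p ≈ 2.4670 bits.
Huffman merges: 11/200+33/250→187/1000; 77/500+187/1000→341/1000; 189/1000+9/40→207/500; 49/200+341/1000→293/500; 207/500+293/500→1. L = 316/125 ≈ 2.5280.
Efficiency = H/L = 2.4670/2.5280 = 97.6%.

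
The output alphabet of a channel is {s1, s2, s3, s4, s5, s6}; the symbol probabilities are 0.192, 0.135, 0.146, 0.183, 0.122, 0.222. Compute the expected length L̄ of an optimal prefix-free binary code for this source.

Repeatedly combine the two least-probable nodes; the expected code length is the sum of the merged weights.
merge 61/500 + 27/200 → 257/1000
merge 73/500 + 183/1000 → 329/1000
merge 24/125 + 111/500 → 207/500
merge 257/1000 + 329/1000 → 293/500
merge 207/500 + 293/500 → 1
L = 257/1000 + 329/1000 + 207/500 + 293/500 + 1 = 1293/500 = 2.586 bits/symbol.

2.586 bits/symbol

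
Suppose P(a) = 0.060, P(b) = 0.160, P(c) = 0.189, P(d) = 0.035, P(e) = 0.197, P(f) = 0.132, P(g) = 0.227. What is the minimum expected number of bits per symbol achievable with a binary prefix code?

2.671 bits/symbol

Repeatedly combine the two least-probable nodes; the expected code length is the sum of the merged weights.
merge 7/200 + 3/50 → 19/200
merge 19/200 + 33/250 → 227/1000
merge 4/25 + 189/1000 → 349/1000
merge 197/1000 + 227/1000 → 53/125
merge 227/1000 + 349/1000 → 72/125
merge 53/125 + 72/125 → 1
L = 19/200 + 227/1000 + 349/1000 + 53/125 + 72/125 + 1 = 2671/1000 = 2.671 bits/symbol.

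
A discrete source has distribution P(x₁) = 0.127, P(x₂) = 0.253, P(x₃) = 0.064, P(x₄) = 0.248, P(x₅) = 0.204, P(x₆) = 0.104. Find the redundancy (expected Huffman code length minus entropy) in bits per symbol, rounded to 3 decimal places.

Entropy H = −Σ p log₂ p ≈ 2.4399 bits.
Huffman merges: 8/125+13/125→21/125; 127/1000+21/125→59/200; 51/250+31/125→113/250; 253/1000+59/200→137/250; 113/250+137/250→1. L = 2463/1000 ≈ 2.4630.
L − H = 2.4630 − 2.4399 = 0.023 bits.

0.023 bits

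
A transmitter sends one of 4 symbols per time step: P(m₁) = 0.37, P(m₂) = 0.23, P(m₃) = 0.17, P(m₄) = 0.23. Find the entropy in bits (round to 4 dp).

1.9407 bits

H = −Σ pᵢ log₂ pᵢ.
−0.37·log₂(0.37) = 0.5307
−0.23·log₂(0.23) = 0.4877
−0.17·log₂(0.17) = 0.4346
−0.23·log₂(0.23) = 0.4877
Sum ≈ 1.9407 → 1.9407 bits.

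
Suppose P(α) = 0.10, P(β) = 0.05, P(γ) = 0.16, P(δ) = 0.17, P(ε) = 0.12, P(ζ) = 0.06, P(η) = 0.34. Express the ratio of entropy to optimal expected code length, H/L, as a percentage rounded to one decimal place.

Entropy H = −Σ p log₂ p ≈ 2.5457 bits.
Huffman merges: 1/20+3/50→11/100; 1/10+11/100→21/100; 3/25+4/25→7/25; 17/100+21/100→19/50; 7/25+17/50→31/50; 19/50+31/50→1. L = 13/5 ≈ 2.6000.
Efficiency = H/L = 2.5457/2.6000 = 97.9%.

97.9%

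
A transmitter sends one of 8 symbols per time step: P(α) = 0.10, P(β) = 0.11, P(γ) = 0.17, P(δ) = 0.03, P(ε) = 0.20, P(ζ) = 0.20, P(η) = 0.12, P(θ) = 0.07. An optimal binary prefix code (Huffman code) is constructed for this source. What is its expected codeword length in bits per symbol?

2.9 bits/symbol

Repeatedly combine the two least-probable nodes; the expected code length is the sum of the merged weights.
merge 3/100 + 7/100 → 1/10
merge 1/10 + 1/10 → 1/5
merge 11/100 + 3/25 → 23/100
merge 17/100 + 1/5 → 37/100
merge 1/5 + 1/5 → 2/5
merge 23/100 + 37/100 → 3/5
merge 2/5 + 3/5 → 1
L = 1/10 + 1/5 + 23/100 + 37/100 + 2/5 + 3/5 + 1 = 29/10 = 2.9 bits/symbol.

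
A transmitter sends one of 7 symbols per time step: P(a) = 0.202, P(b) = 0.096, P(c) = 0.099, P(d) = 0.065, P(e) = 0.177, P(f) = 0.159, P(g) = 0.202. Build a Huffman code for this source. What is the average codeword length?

2.757 bits/symbol

Repeatedly combine the two least-probable nodes; the expected code length is the sum of the merged weights.
merge 13/200 + 12/125 → 161/1000
merge 99/1000 + 159/1000 → 129/500
merge 161/1000 + 177/1000 → 169/500
merge 101/500 + 101/500 → 101/250
merge 129/500 + 169/500 → 149/250
merge 101/250 + 149/250 → 1
L = 161/1000 + 129/500 + 169/500 + 101/250 + 149/250 + 1 = 2757/1000 = 2.757 bits/symbol.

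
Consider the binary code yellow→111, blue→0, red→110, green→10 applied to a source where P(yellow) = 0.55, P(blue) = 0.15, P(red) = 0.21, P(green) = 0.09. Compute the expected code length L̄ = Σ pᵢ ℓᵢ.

L̄ = Σ pᵢ·ℓᵢ = 0.55·3 + 0.15·1 + 0.21·3 + 0.09·2 = 2.61 bits/symbol.

2.61 bits/symbol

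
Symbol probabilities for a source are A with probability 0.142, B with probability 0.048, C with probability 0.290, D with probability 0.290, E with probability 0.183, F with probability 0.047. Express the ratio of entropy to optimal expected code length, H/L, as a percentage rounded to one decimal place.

98.7%

Entropy H = −Σ p log₂ p ≈ 2.3017 bits.
Huffman merges: 47/1000+6/125→19/200; 19/200+71/500→237/1000; 183/1000+237/1000→21/50; 29/100+29/100→29/50; 21/50+29/50→1. L = 583/250 ≈ 2.3320.
Efficiency = H/L = 2.3017/2.3320 = 98.7%.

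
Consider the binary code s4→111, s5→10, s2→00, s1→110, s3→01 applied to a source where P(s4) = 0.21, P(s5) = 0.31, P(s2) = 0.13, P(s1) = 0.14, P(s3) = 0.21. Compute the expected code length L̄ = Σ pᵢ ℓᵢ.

2.35 bits/symbol

L̄ = Σ pᵢ·ℓᵢ = 0.21·3 + 0.31·2 + 0.13·2 + 0.14·3 + 0.21·2 = 2.35 bits/symbol.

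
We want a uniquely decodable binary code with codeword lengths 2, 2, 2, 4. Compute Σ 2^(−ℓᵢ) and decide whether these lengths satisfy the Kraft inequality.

0.8125; yes

With common denominator 2^4 = 16: Σ 2^(−ℓᵢ) = 4/16 + 4/16 + 4/16 + 1/16 = 13/16 = 0.8125.
Kraft's inequality requires Σ ≤ 1; here Σ = 0.8125 ≤ 1, so such a prefix code exists.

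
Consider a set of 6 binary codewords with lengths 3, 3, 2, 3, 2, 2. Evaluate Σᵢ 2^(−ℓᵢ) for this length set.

With common denominator 2^3 = 8: Σ 2^(−ℓᵢ) = 1/8 + 1/8 + 2/8 + 1/8 + 2/8 + 2/8 = 9/8 = 1.125.

1.125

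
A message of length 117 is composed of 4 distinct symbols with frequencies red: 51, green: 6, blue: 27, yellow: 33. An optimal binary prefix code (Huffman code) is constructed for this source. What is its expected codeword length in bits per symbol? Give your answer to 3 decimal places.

Probabilities are the counts divided by 117.
Repeatedly combine the two least-probable nodes; the expected code length is the sum of the merged weights.
merge 2/39 + 3/13 → 11/39
merge 11/39 + 11/39 → 22/39
merge 17/39 + 22/39 → 1
L = 11/39 + 22/39 + 1 = 24/13 ≈ 1.846 bits/symbol.

1.846 bits/symbol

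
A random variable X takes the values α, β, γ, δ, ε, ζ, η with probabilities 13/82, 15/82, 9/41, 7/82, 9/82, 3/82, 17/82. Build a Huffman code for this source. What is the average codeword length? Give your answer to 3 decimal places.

2.695 bits/symbol

Repeatedly combine the two least-probable nodes; the expected code length is the sum of the merged weights.
merge 3/82 + 7/82 → 5/41
merge 9/82 + 5/41 → 19/82
merge 13/82 + 15/82 → 14/41
merge 17/82 + 9/41 → 35/82
merge 19/82 + 14/41 → 47/82
merge 35/82 + 47/82 → 1
L = 5/41 + 19/82 + 14/41 + 35/82 + 47/82 + 1 = 221/82 ≈ 2.695 bits/symbol.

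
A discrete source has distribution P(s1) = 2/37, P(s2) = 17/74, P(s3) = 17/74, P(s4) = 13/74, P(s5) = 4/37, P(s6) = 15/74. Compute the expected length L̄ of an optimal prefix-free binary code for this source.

Repeatedly combine the two least-probable nodes; the expected code length is the sum of the merged weights.
merge 2/37 + 4/37 → 6/37
merge 6/37 + 13/74 → 25/74
merge 15/74 + 17/74 → 16/37
merge 17/74 + 25/74 → 21/37
merge 16/37 + 21/37 → 1
L = 6/37 + 25/74 + 16/37 + 21/37 + 1 = 5/2 = 2.5 bits/symbol.

2.5 bits/symbol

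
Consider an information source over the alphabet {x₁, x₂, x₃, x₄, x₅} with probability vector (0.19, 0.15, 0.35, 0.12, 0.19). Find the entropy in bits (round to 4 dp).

H = −Σ pᵢ log₂ pᵢ.
−0.19·log₂(0.19) = 0.4552
−0.15·log₂(0.15) = 0.4105
−0.35·log₂(0.35) = 0.5301
−0.12·log₂(0.12) = 0.3671
−0.19·log₂(0.19) = 0.4552
Sum ≈ 2.2182 → 2.2182 bits.

2.2182 bits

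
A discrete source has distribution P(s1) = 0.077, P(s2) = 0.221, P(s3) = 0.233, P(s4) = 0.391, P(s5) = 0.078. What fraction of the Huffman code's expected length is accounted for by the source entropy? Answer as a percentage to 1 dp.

96.8%

Entropy H = −Σ p log₂ p ≈ 2.0726 bits.
Huffman merges: 77/1000+39/500→31/200; 31/200+221/1000→47/125; 233/1000+47/125→609/1000; 391/1000+609/1000→1. L = 107/50 ≈ 2.1400.
Efficiency = H/L = 2.0726/2.1400 = 96.8%.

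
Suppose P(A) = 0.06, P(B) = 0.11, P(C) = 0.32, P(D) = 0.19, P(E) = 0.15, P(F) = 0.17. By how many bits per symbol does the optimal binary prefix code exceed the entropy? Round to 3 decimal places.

0.070 bits

Entropy H = −Σ p log₂ p ≈ 2.4202 bits.
Huffman merges: 3/50+11/100→17/100; 3/20+17/100→8/25; 17/100+19/100→9/25; 8/25+8/25→16/25; 9/25+16/25→1. L = 249/100 ≈ 2.4900.
L − H = 2.4900 − 2.4202 = 0.070 bits.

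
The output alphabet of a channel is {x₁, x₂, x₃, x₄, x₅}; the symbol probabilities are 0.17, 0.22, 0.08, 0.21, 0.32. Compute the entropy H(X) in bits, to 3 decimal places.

H = −Σ pᵢ log₂ pᵢ.
−0.17·log₂(0.17) = 0.4346
−0.22·log₂(0.22) = 0.4806
−0.08·log₂(0.08) = 0.2915
−0.21·log₂(0.21) = 0.4728
−0.32·log₂(0.32) = 0.5260
Sum ≈ 2.2055 → 2.206 bits.

2.206 bits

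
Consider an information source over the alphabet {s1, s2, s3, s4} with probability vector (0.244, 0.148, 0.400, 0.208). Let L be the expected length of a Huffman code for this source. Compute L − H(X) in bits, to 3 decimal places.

0.052 bits

Entropy H = −Σ p log₂ p ≈ 1.9045 bits.
Huffman merges: 37/250+26/125→89/250; 61/250+89/250→3/5; 2/5+3/5→1. L = 489/250 ≈ 1.9560.
L − H = 1.9560 − 1.9045 = 0.052 bits.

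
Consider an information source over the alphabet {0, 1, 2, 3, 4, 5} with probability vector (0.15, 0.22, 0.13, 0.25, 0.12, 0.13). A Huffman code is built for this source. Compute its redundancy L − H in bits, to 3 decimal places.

Entropy H = −Σ p log₂ p ≈ 2.5235 bits.
Huffman merges: 3/25+13/100→1/4; 13/100+3/20→7/25; 11/50+1/4→47/100; 1/4+7/25→53/100; 47/100+53/100→1. L = 253/100 ≈ 2.5300.
L − H = 2.5300 − 2.5235 = 0.007 bits.

0.007 bits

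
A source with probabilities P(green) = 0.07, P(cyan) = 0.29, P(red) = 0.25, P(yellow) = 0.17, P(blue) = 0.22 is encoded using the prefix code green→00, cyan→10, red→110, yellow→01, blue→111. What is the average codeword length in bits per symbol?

2.47 bits/symbol

L̄ = Σ pᵢ·ℓᵢ = 0.07·2 + 0.29·2 + 0.25·3 + 0.17·2 + 0.22·3 = 2.47 bits/symbol.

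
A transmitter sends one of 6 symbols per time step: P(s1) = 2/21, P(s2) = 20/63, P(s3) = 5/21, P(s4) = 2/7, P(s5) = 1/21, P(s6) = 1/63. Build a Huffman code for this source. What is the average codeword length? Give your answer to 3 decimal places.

2.222 bits/symbol

Repeatedly combine the two least-probable nodes; the expected code length is the sum of the merged weights.
merge 1/63 + 1/21 → 4/63
merge 4/63 + 2/21 → 10/63
merge 10/63 + 5/21 → 25/63
merge 2/7 + 20/63 → 38/63
merge 25/63 + 38/63 → 1
L = 4/63 + 10/63 + 25/63 + 38/63 + 1 = 20/9 ≈ 2.222 bits/symbol.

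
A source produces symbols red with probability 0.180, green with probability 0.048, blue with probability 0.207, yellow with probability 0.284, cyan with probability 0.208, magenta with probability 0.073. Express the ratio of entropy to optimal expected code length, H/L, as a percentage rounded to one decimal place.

98.6%

Entropy H = −Σ p log₂ p ≈ 2.3885 bits.
Huffman merges: 6/125+73/1000→121/1000; 121/1000+9/50→301/1000; 207/1000+26/125→83/200; 71/250+301/1000→117/200; 83/200+117/200→1. L = 1211/500 ≈ 2.4220.
Efficiency = H/L = 2.3885/2.4220 = 98.6%.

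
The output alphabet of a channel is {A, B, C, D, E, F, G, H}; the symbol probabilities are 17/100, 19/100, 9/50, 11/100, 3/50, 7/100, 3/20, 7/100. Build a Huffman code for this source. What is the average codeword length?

Repeatedly combine the two least-probable nodes; the expected code length is the sum of the merged weights.
merge 3/50 + 7/100 → 13/100
merge 7/100 + 11/100 → 9/50
merge 13/100 + 3/20 → 7/25
merge 17/100 + 9/50 → 7/20
merge 9/50 + 19/100 → 37/100
merge 7/25 + 7/20 → 63/100
merge 37/100 + 63/100 → 1
L = 13/100 + 9/50 + 7/25 + 7/20 + 37/100 + 63/100 + 1 = 147/50 = 2.94 bits/symbol.

2.94 bits/symbol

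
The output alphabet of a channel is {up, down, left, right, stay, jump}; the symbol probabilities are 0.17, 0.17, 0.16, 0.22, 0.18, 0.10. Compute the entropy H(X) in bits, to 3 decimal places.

2.550 bits

H = −Σ pᵢ log₂ pᵢ.
−0.17·log₂(0.17) = 0.4346
−0.17·log₂(0.17) = 0.4346
−0.16·log₂(0.16) = 0.4230
−0.22·log₂(0.22) = 0.4806
−0.18·log₂(0.18) = 0.4453
−0.10·log₂(0.10) = 0.3322
Sum ≈ 2.5503 → 2.550 bits.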